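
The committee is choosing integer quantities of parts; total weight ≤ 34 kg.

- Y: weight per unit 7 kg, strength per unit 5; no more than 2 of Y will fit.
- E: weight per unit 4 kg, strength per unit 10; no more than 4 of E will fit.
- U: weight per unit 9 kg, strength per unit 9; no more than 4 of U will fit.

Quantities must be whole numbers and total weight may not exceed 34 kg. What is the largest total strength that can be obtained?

58

This is a bounded integer knapsack.
E has the best ratio (10/4); taking only E gives at most 4×10 = 40 (stopped by the supply cap of 4).
Mixing does better — 4×E and 2×U: weight 34 ≤ 34, strength 4·10 + 2·9 = 58.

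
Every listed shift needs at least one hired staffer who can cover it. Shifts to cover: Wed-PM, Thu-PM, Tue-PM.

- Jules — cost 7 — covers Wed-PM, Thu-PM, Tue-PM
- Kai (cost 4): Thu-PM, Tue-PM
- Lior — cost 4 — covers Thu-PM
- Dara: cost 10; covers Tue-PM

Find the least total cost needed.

The greedy cost-per-new-shift heuristic would pick Kai and Jules for 11, but a cheaper cover exists.
Jules alone covers Wed-PM, Thu-PM, Tue-PM — every shift.
Total cost: 7.
No cover costs less than 7.

7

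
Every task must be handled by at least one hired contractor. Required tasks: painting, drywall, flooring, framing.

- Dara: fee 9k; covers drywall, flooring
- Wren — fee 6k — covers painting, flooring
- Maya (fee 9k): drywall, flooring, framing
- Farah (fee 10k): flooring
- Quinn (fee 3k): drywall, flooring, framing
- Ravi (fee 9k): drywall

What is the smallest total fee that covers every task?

9

This is a weighted set-cover instance.
Choose Wren and Quinn: together they cover painting, drywall, flooring, framing — every task.
Total fee: 6 + 3 = 9.
No cover costs less than 9.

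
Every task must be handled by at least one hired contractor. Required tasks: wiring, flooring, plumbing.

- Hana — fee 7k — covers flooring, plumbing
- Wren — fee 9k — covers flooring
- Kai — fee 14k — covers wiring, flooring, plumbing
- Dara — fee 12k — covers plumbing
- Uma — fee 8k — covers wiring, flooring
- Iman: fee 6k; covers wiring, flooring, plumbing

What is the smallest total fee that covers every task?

This is a weighted set-cover instance.
Iman alone covers wiring, flooring, plumbing — every task.
Total fee: 6.
No cover costs less than 6.

6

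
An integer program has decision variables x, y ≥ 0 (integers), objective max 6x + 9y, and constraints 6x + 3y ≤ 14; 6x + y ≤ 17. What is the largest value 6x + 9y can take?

36

Relaxing integrality, the LP optimum is 42.00 at (x,y) = (0, 4.67), which is not an integer point.
(x,y)=(0,4) is feasible, giving 36.
(x,y)=(0,3) is feasible, giving 27.
The best lattice point is (0,4), giving 36.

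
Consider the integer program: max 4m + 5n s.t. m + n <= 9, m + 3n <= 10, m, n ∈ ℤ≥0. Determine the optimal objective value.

The continuous relaxation peaks at (8.5, 0.5) with value 36.50; rounding to a feasible lattice point costs some objective.
(m,n)=(9,0): 1·9+1·0=9≤9, 1·9+3·0=9≤10, objective 36.
(m,n)=(7,1): 1·7+1·1=8≤9, 1·7+3·1=10≤10, objective 33.
The best lattice point is (9,0), giving 36.

36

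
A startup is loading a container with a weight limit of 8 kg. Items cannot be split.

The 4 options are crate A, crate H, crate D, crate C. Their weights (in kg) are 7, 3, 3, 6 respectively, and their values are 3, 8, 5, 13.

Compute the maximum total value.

Allowing fractional choices, the relaxed optimum would be about 18.8, but items are indivisible.
crate H + crate D: weight 3 + 3 = 6 ≤ 8, value 8 + 5 = 13.
crate C: weight 6 ≤ 8, value 13.
The maximum value is 13; one optimal choice is crate H and crate D.

13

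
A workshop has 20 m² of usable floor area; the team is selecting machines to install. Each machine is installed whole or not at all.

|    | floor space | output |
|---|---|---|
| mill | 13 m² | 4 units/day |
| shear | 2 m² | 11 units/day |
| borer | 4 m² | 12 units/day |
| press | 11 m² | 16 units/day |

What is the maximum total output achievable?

39

Allowing fractional choices, the relaxed optimum would be about 39.9, but machines are indivisible.
borer + press: floor space 4 + 11 = 15 ≤ 20, output 12 + 16 = 28.
shear + press: floor space 2 + 11 = 13 ≤ 20, output 11 + 16 = 27.
shear + borer + press: floor space 2 + 4 + 11 = 17 ≤ 20, output 11 + 12 + 16 = 39.
Best is shear, borer, and press with total output 39.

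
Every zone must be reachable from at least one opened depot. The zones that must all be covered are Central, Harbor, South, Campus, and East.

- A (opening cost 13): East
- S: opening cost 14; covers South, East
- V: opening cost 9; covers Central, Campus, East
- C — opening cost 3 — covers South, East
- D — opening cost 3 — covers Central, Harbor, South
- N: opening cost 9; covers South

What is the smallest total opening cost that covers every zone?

The greedy cost-per-new-zone heuristic would pick D, C, and V for 15, but a cheaper cover exists.
Choose V and D: together they cover Central, Harbor, South, Campus, East — every zone.
Total opening cost: 9 + 3 = 12.
No cover costs less than 12.

12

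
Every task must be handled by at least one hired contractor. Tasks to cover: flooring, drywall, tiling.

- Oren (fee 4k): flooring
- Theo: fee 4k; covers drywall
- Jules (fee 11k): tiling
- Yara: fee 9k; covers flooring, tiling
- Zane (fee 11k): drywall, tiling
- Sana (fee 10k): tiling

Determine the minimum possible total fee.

13

This is an integer covering problem.
The greedy cost-per-new-task heuristic would pick Oren, Theo, and Yara for 17, but a cheaper cover exists.
Choose Theo and Yara: together they cover flooring, drywall, tiling — every task.
Total fee: 4 + 9 = 13.
No cover costs less than 13.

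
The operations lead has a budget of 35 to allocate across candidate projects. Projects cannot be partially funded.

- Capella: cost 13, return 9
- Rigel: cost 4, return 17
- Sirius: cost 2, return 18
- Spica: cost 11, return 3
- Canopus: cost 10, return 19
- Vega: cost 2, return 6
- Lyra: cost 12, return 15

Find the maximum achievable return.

75

This is an integer program with binary decision variables.
Allowing fractional choices, the relaxed optimum would be about 78.5, but projects are indivisible.
Rigel + Sirius + Canopus + Lyra: cost 4 + 2 + 10 + 12 = 28 ≤ 35, return 17 + 18 + 19 + 15 = 69.
Rigel + Sirius + Canopus + Vega + Lyra: cost 4 + 2 + 10 + 2 + 12 = 30 ≤ 35, return 17 + 18 + 19 + 6 + 15 = 75.
Capella + Rigel + Sirius + Canopus + Vega: cost 13 + 4 + 2 + 10 + 2 = 31 ≤ 35, return 9 + 17 + 18 + 19 + 6 = 69.
Best is Rigel, Sirius, Canopus, Vega, and Lyra with total return 75.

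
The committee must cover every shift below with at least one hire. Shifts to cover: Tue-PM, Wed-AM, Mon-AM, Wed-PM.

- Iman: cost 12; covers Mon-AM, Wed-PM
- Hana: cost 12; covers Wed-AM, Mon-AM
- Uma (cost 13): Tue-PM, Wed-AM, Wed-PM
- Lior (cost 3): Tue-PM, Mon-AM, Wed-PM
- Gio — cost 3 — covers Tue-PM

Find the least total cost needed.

Choose Hana and Lior: together they cover Tue-PM, Wed-AM, Mon-AM, Wed-PM — every shift.
Total cost: 12 + 3 = 15.
No cover costs less than 15.

15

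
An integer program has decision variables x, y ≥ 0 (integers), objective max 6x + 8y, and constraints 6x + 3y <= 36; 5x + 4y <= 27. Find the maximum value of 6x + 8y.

The continuous relaxation peaks at (0, 6.75) with value 54.00; rounding to a feasible lattice point costs some objective.
(x,y)=(0,6) is feasible, giving 48.
(x,y)=(1,5) is feasible, giving 46.
(x,y)=(0,5) is feasible, giving 40.
The best lattice point is (0,6), giving 48.

48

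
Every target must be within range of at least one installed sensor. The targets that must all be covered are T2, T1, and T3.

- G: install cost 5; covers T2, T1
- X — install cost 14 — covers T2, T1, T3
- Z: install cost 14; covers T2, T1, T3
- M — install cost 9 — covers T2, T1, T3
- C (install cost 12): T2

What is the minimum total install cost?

9

The greedy cost-per-new-target heuristic would pick G and M for 14, but a cheaper cover exists.
M alone covers T2, T1, T3 — every target.
Total install cost: 9.
No cover costs less than 9.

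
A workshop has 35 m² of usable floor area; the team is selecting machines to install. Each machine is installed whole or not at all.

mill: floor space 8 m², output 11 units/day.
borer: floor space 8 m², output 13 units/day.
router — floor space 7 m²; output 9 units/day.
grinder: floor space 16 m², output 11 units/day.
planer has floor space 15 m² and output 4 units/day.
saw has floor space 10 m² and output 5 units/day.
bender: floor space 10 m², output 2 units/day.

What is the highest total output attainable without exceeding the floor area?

38

This is an integer program with binary decision variables.
Allowing fractional choices, the relaxed optimum would be about 41.2, but machines are indivisible.
mill + borer + router + saw: floor space 8 + 8 + 7 + 10 = 33 ≤ 35, output 11 + 13 + 9 + 5 = 38.
mill + borer + grinder: floor space 8 + 8 + 16 = 32 ≤ 35, output 11 + 13 + 11 = 35.
mill + borer + router + bender: floor space 8 + 8 + 7 + 10 = 33 ≤ 35, output 11 + 13 + 9 + 2 = 35.
Best is mill, borer, router, and saw with total output 38.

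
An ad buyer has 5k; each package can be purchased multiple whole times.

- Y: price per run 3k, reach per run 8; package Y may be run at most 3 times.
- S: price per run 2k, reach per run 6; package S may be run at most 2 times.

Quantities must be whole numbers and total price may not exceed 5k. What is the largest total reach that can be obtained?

14

S has the best ratio (6/2); taking only S gives at most 2×6 = 12 (stopped by the price limit).
Mixing does better — 1×Y and 1×S: price 5 ≤ 5, reach 1·8 + 1·6 = 14.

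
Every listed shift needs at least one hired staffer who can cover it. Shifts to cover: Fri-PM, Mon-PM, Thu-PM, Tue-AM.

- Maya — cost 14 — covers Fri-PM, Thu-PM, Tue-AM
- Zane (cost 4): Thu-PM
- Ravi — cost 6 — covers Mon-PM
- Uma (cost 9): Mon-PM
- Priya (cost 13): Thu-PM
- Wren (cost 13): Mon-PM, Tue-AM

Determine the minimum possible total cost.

20

Choose Maya and Ravi: together they cover Fri-PM, Mon-PM, Thu-PM, Tue-AM — every shift.
Total cost: 14 + 6 = 20.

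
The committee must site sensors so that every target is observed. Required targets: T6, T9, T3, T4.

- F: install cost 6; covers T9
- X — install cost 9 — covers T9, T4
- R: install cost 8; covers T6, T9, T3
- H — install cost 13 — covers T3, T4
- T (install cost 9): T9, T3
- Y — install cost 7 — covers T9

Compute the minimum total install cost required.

17

This is an integer covering problem.
Choose X and R: together they cover T6, T9, T3, T4 — every target.
Total install cost: 9 + 8 = 17.
No cover costs less than 17.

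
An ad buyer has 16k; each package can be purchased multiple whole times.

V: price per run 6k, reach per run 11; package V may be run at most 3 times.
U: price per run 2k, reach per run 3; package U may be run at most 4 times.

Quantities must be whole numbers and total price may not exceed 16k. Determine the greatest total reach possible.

This is a bounded integer knapsack.
V has the best ratio (11/6); taking only V gives at most 2×11 = 22 (stopped by the price limit).
Mixing does better — 2×V and 2×U: price 16 ≤ 16, reach 2·11 + 2·3 = 28.

28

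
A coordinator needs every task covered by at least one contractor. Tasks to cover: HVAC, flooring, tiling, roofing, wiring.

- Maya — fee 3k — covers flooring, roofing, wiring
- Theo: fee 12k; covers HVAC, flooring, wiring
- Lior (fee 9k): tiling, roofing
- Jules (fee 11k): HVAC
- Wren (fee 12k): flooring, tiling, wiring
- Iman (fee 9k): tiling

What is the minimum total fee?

21

Choose Theo and Lior: together they cover HVAC, flooring, tiling, roofing, wiring — every task.
Total fee: 12 + 9 = 21.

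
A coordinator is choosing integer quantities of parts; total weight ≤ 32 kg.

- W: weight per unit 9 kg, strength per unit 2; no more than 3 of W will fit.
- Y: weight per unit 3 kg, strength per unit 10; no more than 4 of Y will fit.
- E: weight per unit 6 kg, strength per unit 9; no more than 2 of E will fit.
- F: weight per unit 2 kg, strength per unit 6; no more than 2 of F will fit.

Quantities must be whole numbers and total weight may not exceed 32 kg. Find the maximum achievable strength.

70

Y has the best ratio (10/3); taking only Y gives at most 4×10 = 40 (stopped by the supply cap of 4).
Mixing does better — 4×Y, 2×E, and 2×F: weight 28 ≤ 32, strength 4·10 + 2·9 + 2·6 = 70.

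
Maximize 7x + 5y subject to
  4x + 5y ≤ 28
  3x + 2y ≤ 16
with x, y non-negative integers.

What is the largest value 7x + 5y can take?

38

(x,y)=(4,2): 4·4+5·2=26≤28, 3·4+2·2=16≤16, objective 38.
(x,y)=(3,3): 4·3+5·3=27≤28, 3·3+2·3=15≤16, objective 36.
Maximum is 38 at (x,y)=(4,2).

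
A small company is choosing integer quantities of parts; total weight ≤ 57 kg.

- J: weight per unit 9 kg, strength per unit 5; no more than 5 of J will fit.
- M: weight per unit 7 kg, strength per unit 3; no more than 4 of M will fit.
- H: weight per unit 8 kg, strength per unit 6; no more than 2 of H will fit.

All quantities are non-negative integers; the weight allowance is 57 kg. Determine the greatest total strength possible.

Take 3×J, 2×M, and 2×H: weight 57 ≤ 57, strength 3·5 + 2·3 + 2·6 = 33.
H has the best ratio (6/8) and is taken to its limit of 2; remaining capacity is filled optimally with the others.

33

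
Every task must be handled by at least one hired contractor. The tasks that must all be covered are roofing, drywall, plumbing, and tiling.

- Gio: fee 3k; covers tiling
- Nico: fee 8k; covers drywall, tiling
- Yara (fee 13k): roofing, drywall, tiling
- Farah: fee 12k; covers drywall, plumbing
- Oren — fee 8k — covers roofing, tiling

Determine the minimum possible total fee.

The greedy cost-per-new-task heuristic would pick Gio, Farah, and Oren for 23, but a cheaper cover exists.
Choose Farah and Oren: together they cover roofing, drywall, plumbing, tiling — every task.
Total fee: 12 + 8 = 20.
No cover costs less than 20.

20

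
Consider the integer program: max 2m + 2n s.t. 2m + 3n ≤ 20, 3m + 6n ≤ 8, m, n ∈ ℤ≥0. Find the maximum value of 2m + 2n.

(m,n)=(2,0): 2·2+3·0=4≤20, 3·2+6·0=6≤8, objective 4.
(m,n)=(1,0): 2·1+3·0=2≤20, 3·1+6·0=3≤8, objective 2.
The best lattice point is (2,0), giving 4.

4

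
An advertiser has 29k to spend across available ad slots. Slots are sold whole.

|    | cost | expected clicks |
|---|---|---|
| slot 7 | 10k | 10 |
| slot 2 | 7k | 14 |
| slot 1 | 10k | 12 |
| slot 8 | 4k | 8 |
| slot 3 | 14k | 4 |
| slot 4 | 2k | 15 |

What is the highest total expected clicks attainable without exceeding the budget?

51

slot 7 + slot 2 + slot 1 + slot 4: cost 10 + 7 + 10 + 2 = 29 ≤ 29, expected clicks 10 + 14 + 12 + 15 = 51.
slot 2 + slot 1 + slot 8 + slot 4: cost 7 + 10 + 4 + 2 = 23 ≤ 29, expected clicks 14 + 12 + 8 + 15 = 49.
slot 7 + slot 2 + slot 8 + slot 4: cost 10 + 7 + 4 + 2 = 23 ≤ 29, expected clicks 10 + 14 + 8 + 15 = 47.
Best is slot 7, slot 2, slot 1, and slot 4 with total expected clicks 51.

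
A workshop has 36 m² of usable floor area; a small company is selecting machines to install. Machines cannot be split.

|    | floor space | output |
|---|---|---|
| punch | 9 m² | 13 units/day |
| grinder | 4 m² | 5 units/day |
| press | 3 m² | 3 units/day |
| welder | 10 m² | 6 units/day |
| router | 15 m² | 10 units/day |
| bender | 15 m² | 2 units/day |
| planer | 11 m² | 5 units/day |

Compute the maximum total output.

31

Allowing fractional choices, the relaxed optimum would be about 34.0, but machines are indivisible.
punch + grinder + welder + planer: floor space 9 + 4 + 10 + 11 = 34 ≤ 36, output 13 + 5 + 6 + 5 = 29.
punch + welder + router: floor space 9 + 10 + 15 = 34 ≤ 36, output 13 + 6 + 10 = 29.
punch + grinder + press + router: floor space 9 + 4 + 3 + 15 = 31 ≤ 36, output 13 + 5 + 3 + 10 = 31.
Best is punch, grinder, press, and router with total output 31.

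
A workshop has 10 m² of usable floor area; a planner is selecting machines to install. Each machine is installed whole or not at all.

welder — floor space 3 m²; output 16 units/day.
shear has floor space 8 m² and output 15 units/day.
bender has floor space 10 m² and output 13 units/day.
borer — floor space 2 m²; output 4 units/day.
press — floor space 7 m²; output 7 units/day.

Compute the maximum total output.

23

This is an integer program with binary decision variables.
welder + borer: floor space 3 + 2 = 5 ≤ 10, output 16 + 4 = 20.
shear + borer: floor space 8 + 2 = 10 ≤ 10, output 15 + 4 = 19.
welder + press: floor space 3 + 7 = 10 ≤ 10, output 16 + 7 = 23.
Best is welder and press with total output 23.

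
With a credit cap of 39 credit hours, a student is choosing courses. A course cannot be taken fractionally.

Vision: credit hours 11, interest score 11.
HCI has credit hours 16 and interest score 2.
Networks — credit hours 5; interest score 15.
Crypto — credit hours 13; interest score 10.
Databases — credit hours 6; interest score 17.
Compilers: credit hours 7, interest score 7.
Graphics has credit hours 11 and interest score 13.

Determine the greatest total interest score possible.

Allowing fractional choices, the relaxed optimum would be about 62.0, but courses are indivisible.
Vision + Networks + Crypto + Databases: credit hours 11 + 5 + 13 + 6 = 35 ≤ 39, interest score 11 + 15 + 10 + 17 = 53.
Networks + Crypto + Databases + Graphics: credit hours 5 + 13 + 6 + 11 = 35 ≤ 39, interest score 15 + 10 + 17 + 13 = 55.
Vision + Networks + Databases + Graphics: credit hours 11 + 5 + 6 + 11 = 33 ≤ 39, interest score 11 + 15 + 17 + 13 = 56.
Best is Vision, Networks, Databases, and Graphics with total interest score 56.

56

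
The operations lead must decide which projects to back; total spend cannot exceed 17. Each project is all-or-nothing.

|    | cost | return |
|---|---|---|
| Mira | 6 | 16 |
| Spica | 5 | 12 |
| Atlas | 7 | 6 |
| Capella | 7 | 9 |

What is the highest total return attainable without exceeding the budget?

28

Mira + Spica: cost 6 + 5 = 11 ≤ 17, return 16 + 12 = 28.
Mira + Capella: cost 6 + 7 = 13 ≤ 17, return 16 + 9 = 25.
Mira + Atlas: cost 6 + 7 = 13 ≤ 17, return 16 + 6 = 22.
Best is Mira and Spica with total return 28.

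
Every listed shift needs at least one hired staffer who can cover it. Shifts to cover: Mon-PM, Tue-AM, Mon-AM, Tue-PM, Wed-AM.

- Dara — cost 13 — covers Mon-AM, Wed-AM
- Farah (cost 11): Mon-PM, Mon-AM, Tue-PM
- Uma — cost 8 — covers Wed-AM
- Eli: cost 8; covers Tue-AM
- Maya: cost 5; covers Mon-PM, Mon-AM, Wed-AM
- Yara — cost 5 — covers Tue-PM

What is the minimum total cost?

This is a weighted set-cover instance.
Choose Eli, Maya, and Yara: together they cover Mon-PM, Tue-AM, Mon-AM, Tue-PM, Wed-AM — every shift.
Total cost: 8 + 5 + 5 = 18.

18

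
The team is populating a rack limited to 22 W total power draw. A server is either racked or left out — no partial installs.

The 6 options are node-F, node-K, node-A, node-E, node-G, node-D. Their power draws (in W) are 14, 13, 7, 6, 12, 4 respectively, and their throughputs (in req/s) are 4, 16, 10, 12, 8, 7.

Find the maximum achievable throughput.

29

node-K + node-E: power draw 13 + 6 = 19 ≤ 22, throughput 16 + 12 = 28.
node-A + node-E + node-D: power draw 7 + 6 + 4 = 17 ≤ 22, throughput 10 + 12 + 7 = 29.
Best is node-A, node-E, and node-D with total throughput 29.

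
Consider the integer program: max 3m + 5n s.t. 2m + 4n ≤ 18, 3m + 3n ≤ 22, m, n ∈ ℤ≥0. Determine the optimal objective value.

Relaxing integrality, the LP optimum is 25.33 at (m,n) = (5.67, 1.67), which is not an integer point.
(m,n)=(5,2): 2·5+4·2=18≤18, 3·5+3·2=21≤22, objective 25.
(m,n)=(6,1): 2·6+4·1=16≤18, 3·6+3·1=21≤22, objective 23.
(m,n)=(4,2): 2·4+4·2=16≤18, 3·4+3·2=18≤22, objective 22.
(m,n)=(5,1): 2·5+4·1=14≤18, 3·5+3·1=18≤22, objective 20.
The best lattice point is (5,2), giving 25.

25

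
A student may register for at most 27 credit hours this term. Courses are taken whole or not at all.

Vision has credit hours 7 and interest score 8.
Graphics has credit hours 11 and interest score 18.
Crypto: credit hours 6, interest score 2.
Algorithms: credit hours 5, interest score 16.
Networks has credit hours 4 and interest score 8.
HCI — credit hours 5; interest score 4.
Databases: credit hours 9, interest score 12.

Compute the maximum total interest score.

This is a 0-1 knapsack instance.
Allowing fractional choices, the relaxed optimum would be about 51.3, but courses are indivisible.
Vision + Graphics + Algorithms + Networks: credit hours 7 + 11 + 5 + 4 = 27 ≤ 27, interest score 8 + 18 + 16 + 8 = 50.
Graphics + Algorithms + Networks + HCI: credit hours 11 + 5 + 4 + 5 = 25 ≤ 27, interest score 18 + 16 + 8 + 4 = 46.
Graphics + Algorithms + Databases: credit hours 11 + 5 + 9 = 25 ≤ 27, interest score 18 + 16 + 12 = 46.
Best is Vision, Graphics, Algorithms, and Networks with total interest score 50.

50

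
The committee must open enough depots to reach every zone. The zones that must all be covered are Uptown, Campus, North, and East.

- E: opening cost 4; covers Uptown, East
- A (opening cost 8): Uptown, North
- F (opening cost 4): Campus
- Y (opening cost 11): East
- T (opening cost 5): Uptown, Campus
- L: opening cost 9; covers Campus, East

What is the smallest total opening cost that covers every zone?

16

Choose E, A, and F: together they cover Uptown, Campus, North, East — every zone.
Total opening cost: 4 + 8 + 4 = 16.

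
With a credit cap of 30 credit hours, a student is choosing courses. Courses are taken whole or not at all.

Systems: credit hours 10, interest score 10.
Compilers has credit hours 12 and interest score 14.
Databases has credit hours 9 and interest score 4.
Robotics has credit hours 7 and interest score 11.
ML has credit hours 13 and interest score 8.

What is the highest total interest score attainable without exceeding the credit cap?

Compilers + Databases + Robotics: credit hours 12 + 9 + 7 = 28 ≤ 30, interest score 14 + 4 + 11 = 29.
Systems + Robotics + ML: credit hours 10 + 7 + 13 = 30 ≤ 30, interest score 10 + 11 + 8 = 29.
Systems + Compilers + Robotics: credit hours 10 + 12 + 7 = 29 ≤ 30, interest score 10 + 14 + 11 = 35.
Best is Systems, Compilers, and Robotics with total interest score 35.

35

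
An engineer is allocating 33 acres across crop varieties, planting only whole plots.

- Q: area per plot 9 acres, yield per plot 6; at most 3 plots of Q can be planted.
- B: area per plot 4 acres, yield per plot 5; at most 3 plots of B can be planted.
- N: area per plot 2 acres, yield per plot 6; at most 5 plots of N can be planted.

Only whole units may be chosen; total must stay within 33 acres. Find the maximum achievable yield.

51

Take 1×Q, 3×B, and 5×N: area 31 ≤ 33, yield 1·6 + 3·5 + 5·6 = 51.
N has the best ratio (6/2) and is taken to its limit of 5; remaining capacity is filled optimally with the others.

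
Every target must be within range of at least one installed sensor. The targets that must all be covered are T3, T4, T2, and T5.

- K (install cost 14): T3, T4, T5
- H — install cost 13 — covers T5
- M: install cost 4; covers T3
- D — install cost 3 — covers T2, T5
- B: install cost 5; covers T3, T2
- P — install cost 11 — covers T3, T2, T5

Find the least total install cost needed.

Choose K and D: together they cover T3, T4, T2, T5 — every target.
Total install cost: 14 + 3 = 17.

17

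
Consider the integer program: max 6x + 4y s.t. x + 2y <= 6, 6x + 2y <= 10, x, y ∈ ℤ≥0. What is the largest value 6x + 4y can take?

Relaxing integrality, the LP optimum is 15.20 at (x,y) = (0.8, 2.6), which is not an integer point.
(x,y)=(1,2): 1·1+2·2=5≤6, 6·1+2·2=10≤10, objective 14.
(x,y)=(0,3): 1·0+2·3=6≤6, 6·0+2·3=6≤10, objective 12.
(x,y)=(1,1): 1·1+2·1=3≤6, 6·1+2·1=8≤10, objective 10.
No feasible integer point exceeds 14.

14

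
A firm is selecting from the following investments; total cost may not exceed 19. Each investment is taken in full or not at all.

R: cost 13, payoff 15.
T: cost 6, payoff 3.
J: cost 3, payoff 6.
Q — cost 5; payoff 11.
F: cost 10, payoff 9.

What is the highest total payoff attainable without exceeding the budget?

26

This is an integer program with binary decision variables.
J + Q + F: cost 3 + 5 + 10 = 18 ≤ 19, payoff 6 + 11 + 9 = 26.
R + Q: cost 13 + 5 = 18 ≤ 19, payoff 15 + 11 = 26.
The maximum payoff is 26; one optimal choice is R and Q.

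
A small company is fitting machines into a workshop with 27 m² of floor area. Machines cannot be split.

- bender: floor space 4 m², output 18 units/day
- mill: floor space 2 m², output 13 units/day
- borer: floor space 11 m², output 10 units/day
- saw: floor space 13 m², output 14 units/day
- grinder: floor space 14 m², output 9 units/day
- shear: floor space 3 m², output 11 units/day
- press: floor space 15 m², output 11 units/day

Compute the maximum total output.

Take bender, mill, saw, and shear: floor space 4 + 2 + 13 + 3 = 22 ≤ 27, output 18 + 13 + 14 + 11 = 56.
No other feasible combination does better.

56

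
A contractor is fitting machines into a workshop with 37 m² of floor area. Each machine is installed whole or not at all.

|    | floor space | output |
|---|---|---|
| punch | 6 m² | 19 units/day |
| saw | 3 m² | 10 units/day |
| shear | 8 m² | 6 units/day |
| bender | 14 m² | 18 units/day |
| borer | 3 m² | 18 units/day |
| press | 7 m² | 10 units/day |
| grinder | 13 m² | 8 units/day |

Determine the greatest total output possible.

75

Allowing fractional choices, the relaxed optimum would be about 78.0, but machines are indivisible.
punch + saw + bender + borer + press: floor space 6 + 3 + 14 + 3 + 7 = 33 ≤ 37, output 19 + 10 + 18 + 18 + 10 = 75.
punch + saw + shear + bender + borer: floor space 6 + 3 + 8 + 14 + 3 = 34 ≤ 37, output 19 + 10 + 6 + 18 + 18 = 71.
punch + saw + bender + borer: floor space 6 + 3 + 14 + 3 = 26 ≤ 37, output 19 + 10 + 18 + 18 = 65.
Best is punch, saw, bender, borer, and press with total output 75.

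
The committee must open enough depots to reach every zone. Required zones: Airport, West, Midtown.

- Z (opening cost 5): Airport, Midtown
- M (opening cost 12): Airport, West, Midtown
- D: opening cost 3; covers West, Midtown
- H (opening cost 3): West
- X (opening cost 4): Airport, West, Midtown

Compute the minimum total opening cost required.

This is an integer covering problem.
X alone covers Airport, West, Midtown — every zone.
Total opening cost: 4.
No cover costs less than 4.

4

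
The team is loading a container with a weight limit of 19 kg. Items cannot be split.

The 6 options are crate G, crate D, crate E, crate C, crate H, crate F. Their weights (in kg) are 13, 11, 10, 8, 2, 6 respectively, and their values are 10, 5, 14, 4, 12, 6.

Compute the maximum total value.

32

Take crate E, crate H, and crate F: weight 10 + 2 + 6 = 18 ≤ 19, value 14 + 12 + 6 = 32.
No other feasible combination does better.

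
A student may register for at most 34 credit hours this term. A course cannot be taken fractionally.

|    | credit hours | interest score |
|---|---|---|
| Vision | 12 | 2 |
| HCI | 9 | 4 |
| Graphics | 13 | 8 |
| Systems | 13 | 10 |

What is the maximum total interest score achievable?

18

Take Graphics and Systems: credit hours 13 + 13 = 26 ≤ 34, interest score 8 + 10 = 18.
No other feasible combination does better.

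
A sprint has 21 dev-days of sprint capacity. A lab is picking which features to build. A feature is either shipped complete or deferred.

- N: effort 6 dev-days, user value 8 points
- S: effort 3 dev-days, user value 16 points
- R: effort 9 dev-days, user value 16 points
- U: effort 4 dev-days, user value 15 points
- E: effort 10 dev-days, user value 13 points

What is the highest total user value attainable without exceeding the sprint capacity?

Treat it as a binary knapsack problem.
Allowing fractional choices, the relaxed optimum would be about 53.7, but features are indivisible.
S + R + U: effort 3 + 9 + 4 = 16 ≤ 21, user value 16 + 16 + 15 = 47.
S + U + E: effort 3 + 4 + 10 = 17 ≤ 21, user value 16 + 15 + 13 = 44.
Best is S, R, and U with total user value 47.

47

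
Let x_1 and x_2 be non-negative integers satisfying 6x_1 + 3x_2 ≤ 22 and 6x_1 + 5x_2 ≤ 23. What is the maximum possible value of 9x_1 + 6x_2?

33

(x_1,x_2)=(3,1): 6·3+3·1=21≤22, 6·3+5·1=23≤23, objective 33.
(x_1,x_2)=(2,2): 6·2+3·2=18≤22, 6·2+5·2=22≤23, objective 30.
Maximum is 33 at (x_1,x_2)=(3,1).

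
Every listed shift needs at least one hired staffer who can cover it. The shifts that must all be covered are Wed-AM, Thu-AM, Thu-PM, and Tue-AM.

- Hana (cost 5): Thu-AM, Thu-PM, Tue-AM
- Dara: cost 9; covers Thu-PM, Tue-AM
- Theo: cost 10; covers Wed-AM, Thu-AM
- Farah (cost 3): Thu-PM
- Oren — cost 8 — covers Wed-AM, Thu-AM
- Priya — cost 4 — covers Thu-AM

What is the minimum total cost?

Choose Hana and Oren: together they cover Wed-AM, Thu-AM, Thu-PM, Tue-AM — every shift.
Total cost: 5 + 8 = 13.

13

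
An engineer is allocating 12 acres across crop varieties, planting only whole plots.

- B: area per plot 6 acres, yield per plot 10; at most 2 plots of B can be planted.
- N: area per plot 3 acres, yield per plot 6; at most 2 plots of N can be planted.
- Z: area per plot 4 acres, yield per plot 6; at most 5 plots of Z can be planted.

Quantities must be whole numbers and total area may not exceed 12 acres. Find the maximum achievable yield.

22

N has the best ratio (6/3); taking only N gives at most 2×6 = 12 (stopped by the supply cap of 2).
Mixing does better — 1×B and 2×N: area 12 ≤ 12, yield 1·10 + 2·6 = 22.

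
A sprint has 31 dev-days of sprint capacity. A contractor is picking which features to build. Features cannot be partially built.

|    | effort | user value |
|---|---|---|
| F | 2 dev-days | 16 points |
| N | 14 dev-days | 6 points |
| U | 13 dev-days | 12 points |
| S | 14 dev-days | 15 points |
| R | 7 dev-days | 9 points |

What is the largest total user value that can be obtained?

43

Take F, U, and S: effort 2 + 13 + 14 = 29 ≤ 31, user value 16 + 12 + 15 = 43.
No other feasible combination does better.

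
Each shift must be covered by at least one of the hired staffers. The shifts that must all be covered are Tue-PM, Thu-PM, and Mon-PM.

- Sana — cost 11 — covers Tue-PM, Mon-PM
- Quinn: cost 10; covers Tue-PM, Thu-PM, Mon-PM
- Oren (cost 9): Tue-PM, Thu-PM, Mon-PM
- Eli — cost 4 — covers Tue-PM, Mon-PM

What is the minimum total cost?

The greedy cost-per-new-shift heuristic would pick Eli and Oren for 13, but a cheaper cover exists.
Oren alone covers Tue-PM, Thu-PM, Mon-PM — every shift.
Total cost: 9.
No cover costs less than 9.

9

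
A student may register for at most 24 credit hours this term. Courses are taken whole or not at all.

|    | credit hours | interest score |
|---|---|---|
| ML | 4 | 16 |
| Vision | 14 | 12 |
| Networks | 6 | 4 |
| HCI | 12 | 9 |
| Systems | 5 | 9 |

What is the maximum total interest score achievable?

37

Allowing fractional choices, the relaxed optimum would be about 37.8, but courses are indivisible.
ML + HCI + Systems: credit hours 4 + 12 + 5 = 21 ≤ 24, interest score 16 + 9 + 9 = 34.
ML + Vision + Systems: credit hours 4 + 14 + 5 = 23 ≤ 24, interest score 16 + 12 + 9 = 37.
Best is ML, Vision, and Systems with total interest score 37.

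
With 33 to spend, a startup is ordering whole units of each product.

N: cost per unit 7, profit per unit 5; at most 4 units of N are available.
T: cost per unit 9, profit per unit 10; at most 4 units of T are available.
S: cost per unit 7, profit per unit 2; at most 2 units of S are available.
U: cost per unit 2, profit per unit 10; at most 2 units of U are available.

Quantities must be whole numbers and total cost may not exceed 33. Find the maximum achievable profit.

50

Take 3×T and 2×U: cost 31 ≤ 33, profit 3·10 + 2·10 = 50.
U has the best ratio (10/2) and is taken to its limit of 2; remaining capacity is filled optimally with the others.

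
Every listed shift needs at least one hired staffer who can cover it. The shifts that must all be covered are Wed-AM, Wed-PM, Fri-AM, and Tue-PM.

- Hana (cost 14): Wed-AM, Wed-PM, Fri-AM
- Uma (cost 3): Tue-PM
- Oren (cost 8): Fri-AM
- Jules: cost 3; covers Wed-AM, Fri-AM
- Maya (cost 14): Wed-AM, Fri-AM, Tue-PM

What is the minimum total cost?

17

The greedy cost-per-new-shift heuristic would pick Jules, Uma, and Hana for 20, but a cheaper cover exists.
Choose Hana and Uma: together they cover Wed-AM, Wed-PM, Fri-AM, Tue-PM — every shift.
Total cost: 14 + 3 = 17.
No cover costs less than 17.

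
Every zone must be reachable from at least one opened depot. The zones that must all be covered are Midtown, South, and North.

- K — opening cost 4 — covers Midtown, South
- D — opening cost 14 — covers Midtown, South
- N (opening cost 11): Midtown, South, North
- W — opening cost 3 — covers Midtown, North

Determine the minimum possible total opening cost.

Choose K and W: together they cover Midtown, South, North — every zone.
Total opening cost: 4 + 3 = 7.
No cover costs less than 7.

7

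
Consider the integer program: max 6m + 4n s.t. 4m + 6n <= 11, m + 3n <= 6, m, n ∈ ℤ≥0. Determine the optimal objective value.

(m,n)=(2,0) is feasible, giving 12.
(m,n)=(1,1) is feasible, giving 10.
(m,n)=(1,0) is feasible, giving 6.
Maximum is 12 at (m,n)=(2,0).

12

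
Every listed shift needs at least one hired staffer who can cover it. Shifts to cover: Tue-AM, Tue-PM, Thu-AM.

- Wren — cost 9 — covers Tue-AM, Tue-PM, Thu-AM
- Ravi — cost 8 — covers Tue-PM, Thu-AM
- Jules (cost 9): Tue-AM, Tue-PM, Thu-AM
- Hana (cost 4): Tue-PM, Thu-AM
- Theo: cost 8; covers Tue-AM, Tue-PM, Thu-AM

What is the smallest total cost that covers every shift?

The greedy cost-per-new-shift heuristic would pick Hana and Theo for 12, but a cheaper cover exists.
Theo alone covers Tue-AM, Tue-PM, Thu-AM — every shift.
Total cost: 8.
No cover costs less than 8.

8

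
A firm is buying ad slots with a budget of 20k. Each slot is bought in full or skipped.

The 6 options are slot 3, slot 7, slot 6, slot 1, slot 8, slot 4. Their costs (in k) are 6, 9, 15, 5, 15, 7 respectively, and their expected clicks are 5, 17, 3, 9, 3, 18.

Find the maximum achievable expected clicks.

35

slot 3 + slot 1 + slot 4: cost 6 + 5 + 7 = 18 ≤ 20, expected clicks 5 + 9 + 18 = 32.
slot 3 + slot 7 + slot 1: cost 6 + 9 + 5 = 20 ≤ 20, expected clicks 5 + 17 + 9 = 31.
slot 7 + slot 4: cost 9 + 7 = 16 ≤ 20, expected clicks 17 + 18 = 35.
Best is slot 7 and slot 4 with total expected clicks 35.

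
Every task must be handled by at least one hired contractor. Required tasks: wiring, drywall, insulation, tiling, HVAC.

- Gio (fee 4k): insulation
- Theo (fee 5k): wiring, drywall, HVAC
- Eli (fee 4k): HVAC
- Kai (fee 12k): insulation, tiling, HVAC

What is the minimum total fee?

17

This is an integer covering problem.
The greedy cost-per-new-task heuristic would pick Theo, Gio, and Kai for 21, but a cheaper cover exists.
Choose Theo and Kai: together they cover wiring, drywall, insulation, tiling, HVAC — every task.
Total fee: 5 + 12 = 17.
No cover costs less than 17.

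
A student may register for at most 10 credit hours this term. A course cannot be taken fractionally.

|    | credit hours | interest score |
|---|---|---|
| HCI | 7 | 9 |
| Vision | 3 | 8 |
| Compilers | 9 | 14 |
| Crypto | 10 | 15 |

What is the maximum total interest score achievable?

17

HCI + Vision: credit hours 7 + 3 = 10 ≤ 10, interest score 9 + 8 = 17.
Crypto: credit hours 10 ≤ 10, interest score 15.
Best is HCI and Vision with total interest score 17.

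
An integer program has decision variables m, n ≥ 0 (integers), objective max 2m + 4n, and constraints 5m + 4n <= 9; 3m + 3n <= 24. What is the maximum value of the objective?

8

The continuous relaxation peaks at (0, 2.25) with value 9.00; rounding to a feasible lattice point costs some objective.
(m,n)=(0,2): 5·0+4·2=8≤9, 3·0+3·2=6≤24, objective 8.
(m,n)=(1,1): 5·1+4·1=9≤9, 3·1+3·1=6≤24, objective 6.
(m,n)=(0,1): 5·0+4·1=4≤9, 3·0+3·1=3≤24, objective 4.
Maximum is 8 at (m,n)=(0,2).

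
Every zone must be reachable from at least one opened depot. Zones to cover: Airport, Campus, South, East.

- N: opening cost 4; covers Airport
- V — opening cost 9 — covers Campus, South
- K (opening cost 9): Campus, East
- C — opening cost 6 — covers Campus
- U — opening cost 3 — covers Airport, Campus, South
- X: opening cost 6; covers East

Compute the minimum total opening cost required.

Choose U and X: together they cover Airport, Campus, South, East — every zone.
Total opening cost: 3 + 6 = 9.
No cover costs less than 9.

9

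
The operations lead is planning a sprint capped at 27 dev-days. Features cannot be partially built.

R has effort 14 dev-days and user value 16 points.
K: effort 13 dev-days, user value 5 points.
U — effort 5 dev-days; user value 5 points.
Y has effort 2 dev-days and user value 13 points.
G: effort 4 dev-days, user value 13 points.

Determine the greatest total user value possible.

47

Allowing fractional choices, the relaxed optimum would be about 47.8, but features are indivisible.
R + U + Y + G: effort 14 + 5 + 2 + 4 = 25 ≤ 27, user value 16 + 5 + 13 + 13 = 47.
R + Y + G: effort 14 + 2 + 4 = 20 ≤ 27, user value 16 + 13 + 13 = 42.
Best is R, U, Y, and G with total user value 47.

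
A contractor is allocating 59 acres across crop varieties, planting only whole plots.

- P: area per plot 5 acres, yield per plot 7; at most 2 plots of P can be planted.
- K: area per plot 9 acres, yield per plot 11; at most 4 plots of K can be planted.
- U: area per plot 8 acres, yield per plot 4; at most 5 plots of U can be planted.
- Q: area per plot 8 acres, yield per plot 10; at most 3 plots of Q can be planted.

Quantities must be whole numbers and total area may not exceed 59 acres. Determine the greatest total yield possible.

71

This is a bounded integer knapsack.
1×P, 4×K, and 2×Q: area 57 ≤ 59, yield 1·7 + 4·11 + 2·10 = 71.
1×P, 3×K, and 3×Q: area 56 ≤ 59, yield 1·7 + 3·11 + 3·10 = 70.
Best is 71.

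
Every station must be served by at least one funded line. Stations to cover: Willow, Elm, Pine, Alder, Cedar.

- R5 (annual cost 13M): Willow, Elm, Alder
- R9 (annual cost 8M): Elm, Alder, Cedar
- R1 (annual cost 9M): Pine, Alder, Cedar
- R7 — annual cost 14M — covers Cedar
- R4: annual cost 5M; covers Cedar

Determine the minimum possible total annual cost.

22

The greedy cost-per-new-station heuristic would pick R9, R1, and R5 for 30, but a cheaper cover exists.
Choose R5 and R1: together they cover Willow, Elm, Pine, Alder, Cedar — every station.
Total annual cost: 13 + 9 = 22.
No cover costs less than 22.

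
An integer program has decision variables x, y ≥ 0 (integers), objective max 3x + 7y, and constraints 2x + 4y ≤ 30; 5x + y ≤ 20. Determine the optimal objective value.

52

Relaxing integrality, the LP optimum is 52.50 at (x,y) = (0, 7.5), which is not an integer point.
(x,y)=(1,7): 2·1+4·7=30≤30, 5·1+1·7=12≤20, objective 52.
(x,y)=(0,7): 2·0+4·7=28≤30, 5·0+1·7=7≤20, objective 49.
No feasible integer point exceeds 52.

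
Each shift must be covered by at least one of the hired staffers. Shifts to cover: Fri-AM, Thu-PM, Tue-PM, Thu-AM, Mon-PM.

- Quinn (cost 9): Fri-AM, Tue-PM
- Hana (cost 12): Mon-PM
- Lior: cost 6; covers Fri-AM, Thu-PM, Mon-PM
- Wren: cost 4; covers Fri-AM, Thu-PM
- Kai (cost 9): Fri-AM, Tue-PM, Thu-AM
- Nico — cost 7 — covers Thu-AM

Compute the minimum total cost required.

15

Choose Lior and Kai: together they cover Fri-AM, Thu-PM, Tue-PM, Thu-AM, Mon-PM — every shift.
Total cost: 6 + 9 = 15.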